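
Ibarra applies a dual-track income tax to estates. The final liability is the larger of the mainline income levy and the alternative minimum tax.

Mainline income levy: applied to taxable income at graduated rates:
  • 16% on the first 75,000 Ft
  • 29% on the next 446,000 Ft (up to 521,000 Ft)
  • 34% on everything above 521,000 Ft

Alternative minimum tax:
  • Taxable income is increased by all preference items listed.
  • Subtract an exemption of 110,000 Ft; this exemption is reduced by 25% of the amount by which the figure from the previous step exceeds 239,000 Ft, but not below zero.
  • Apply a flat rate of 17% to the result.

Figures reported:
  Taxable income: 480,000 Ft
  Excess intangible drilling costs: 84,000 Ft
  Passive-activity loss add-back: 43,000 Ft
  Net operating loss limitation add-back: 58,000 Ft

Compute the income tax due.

Mainline income levy:
  75,000 Ft × 16% = 12,000 Ft
  405,000 Ft × 29% = 117,450 Ft
  → 129,450 Ft

Alternative minimum tax:
  Adjusted income: 480,000 Ft + 84,000 Ft + 43,000 Ft + 58,000 Ft = 665,000 Ft
  Exemption: 110,000 Ft − 25% × (665,000 Ft − 239,000 Ft) = 110,000 Ft − 106,500 Ft = 3,500 Ft
  Base: 665,000 Ft − 3,500 Ft = 661,500 Ft
  661,500 Ft × 17% = 112,455 Ft

129,450 Ft > 112,455 Ft, so the mainline income levy governs.

129,450 Ft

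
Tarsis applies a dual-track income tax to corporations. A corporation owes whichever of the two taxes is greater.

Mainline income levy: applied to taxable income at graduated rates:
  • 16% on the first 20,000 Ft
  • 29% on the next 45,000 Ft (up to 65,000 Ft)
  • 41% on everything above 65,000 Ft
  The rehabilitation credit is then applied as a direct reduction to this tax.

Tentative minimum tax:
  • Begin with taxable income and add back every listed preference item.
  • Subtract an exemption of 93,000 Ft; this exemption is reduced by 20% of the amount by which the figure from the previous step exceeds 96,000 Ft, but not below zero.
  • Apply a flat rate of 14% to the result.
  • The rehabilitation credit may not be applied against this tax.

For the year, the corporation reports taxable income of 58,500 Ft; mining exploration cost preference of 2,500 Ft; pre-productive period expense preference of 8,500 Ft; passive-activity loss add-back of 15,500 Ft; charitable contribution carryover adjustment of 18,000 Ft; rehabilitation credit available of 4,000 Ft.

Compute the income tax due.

10,365 Ft

Tentative minimum tax:
  Adjusted income: 58,500 Ft + 2,500 Ft + 8,500 Ft + 15,500 Ft + 18,000 Ft = 103,000 Ft
  Exemption: 93,000 Ft − 20% × (103,000 Ft − 96,000 Ft) = 93,000 Ft − 1,400 Ft = 91,600 Ft
  Base: 103,000 Ft − 91,600 Ft = 11,400 Ft
  11,400 Ft × 14% = 1,596 Ft

Mainline income levy:
  20,000 Ft × 16% = 3,200 Ft
  38,500 Ft × 29% = 11,165 Ft
  → 14,365 Ft
  Less rehabilitation credit 4,000 Ft → 10,365 Ft

10,365 Ft > 1,596 Ft, so the mainline income levy governs.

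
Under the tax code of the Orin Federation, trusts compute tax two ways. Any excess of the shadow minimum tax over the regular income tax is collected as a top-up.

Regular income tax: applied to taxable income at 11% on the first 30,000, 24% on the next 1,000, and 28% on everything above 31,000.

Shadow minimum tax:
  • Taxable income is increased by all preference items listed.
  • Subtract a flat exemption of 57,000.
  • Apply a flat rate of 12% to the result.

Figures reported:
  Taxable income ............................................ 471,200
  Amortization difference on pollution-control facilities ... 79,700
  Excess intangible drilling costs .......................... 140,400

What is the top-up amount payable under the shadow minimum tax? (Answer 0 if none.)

Shadow minimum tax:
  Adjusted income: 471,200 + 79,700 + 140,400 = 691,300
  Less exemption 57,000 → base 634,300
  634,300 × 12% = 76,116

Regular income tax:
  30,000 × 11% = 3,300
  1,000 × 24% = 240
  440,200 × 28% = 123,256
  → 126,796

76,116 ≤ 126,796, so no add-on is due.

0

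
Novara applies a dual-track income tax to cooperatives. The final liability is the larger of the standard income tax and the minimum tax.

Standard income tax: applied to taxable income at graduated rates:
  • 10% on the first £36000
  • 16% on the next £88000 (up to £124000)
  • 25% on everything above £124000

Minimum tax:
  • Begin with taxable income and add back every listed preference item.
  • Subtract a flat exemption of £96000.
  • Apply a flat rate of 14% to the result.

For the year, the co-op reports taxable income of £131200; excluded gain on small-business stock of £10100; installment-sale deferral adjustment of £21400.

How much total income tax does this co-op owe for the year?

Standard income tax:
  £36000 × 10% = £3600
  £88000 × 16% = £14080
  £7200 × 25% = £1800
  → £19480

Minimum tax:
  Adjusted income: £131200 + £10100 + £21400 = £162700
  Less exemption £96000 → base £66700
  £66700 × 14% = £9338

£19480 > £9338, so the standard income tax governs.

£19480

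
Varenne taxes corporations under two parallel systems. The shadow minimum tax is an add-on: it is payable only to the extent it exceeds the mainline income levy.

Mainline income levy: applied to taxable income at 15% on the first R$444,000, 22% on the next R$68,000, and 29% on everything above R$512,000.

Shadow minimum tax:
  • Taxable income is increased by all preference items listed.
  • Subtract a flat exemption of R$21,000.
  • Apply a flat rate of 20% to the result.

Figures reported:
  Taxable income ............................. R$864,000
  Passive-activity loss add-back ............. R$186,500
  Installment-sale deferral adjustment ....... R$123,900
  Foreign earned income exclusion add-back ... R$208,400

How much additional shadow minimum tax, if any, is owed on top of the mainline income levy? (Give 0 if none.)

Shadow minimum tax:
  Adjusted income: R$864,000 + R$186,500 + R$123,900 + R$208,400 = R$1,382,800
  Less exemption R$21,000 → base R$1,361,800
  R$1,361,800 × 20% = R$272,360

Mainline income levy:
  R$444,000 × 15% = R$66,600
  R$68,000 × 22% = R$14,960
  R$352,000 × 29% = R$102,080
  → R$183,640

Excess of shadow minimum tax over mainline income levy: R$272,360 − R$183,640 = R$88,720.

R$88,720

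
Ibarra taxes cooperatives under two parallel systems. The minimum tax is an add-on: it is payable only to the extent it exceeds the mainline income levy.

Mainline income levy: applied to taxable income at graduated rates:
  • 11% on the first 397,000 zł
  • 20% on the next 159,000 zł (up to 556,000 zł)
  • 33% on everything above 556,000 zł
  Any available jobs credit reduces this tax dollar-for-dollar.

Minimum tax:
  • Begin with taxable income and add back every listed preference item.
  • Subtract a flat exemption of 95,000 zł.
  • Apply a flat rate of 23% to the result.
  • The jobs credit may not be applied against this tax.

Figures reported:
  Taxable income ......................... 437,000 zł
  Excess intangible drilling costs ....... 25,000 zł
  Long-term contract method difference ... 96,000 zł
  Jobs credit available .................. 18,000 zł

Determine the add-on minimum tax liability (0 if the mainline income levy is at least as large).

72,820 zł

Minimum tax:
  Adjusted income: 437,000 zł + 25,000 zł + 96,000 zł = 558,000 zł
  Less exemption 95,000 zł → base 463,000 zł
  463,000 zł × 23% = 106,490 zł

Mainline income levy:
  397,000 zł × 11% = 43,670 zł
  40,000 zł × 20% = 8,000 zł
  → 51,670 zł
  Less jobs credit 18,000 zł → 33,670 zł

Excess of minimum tax over mainline income levy: 106,490 zł − 33,670 zł = 72,820 zł.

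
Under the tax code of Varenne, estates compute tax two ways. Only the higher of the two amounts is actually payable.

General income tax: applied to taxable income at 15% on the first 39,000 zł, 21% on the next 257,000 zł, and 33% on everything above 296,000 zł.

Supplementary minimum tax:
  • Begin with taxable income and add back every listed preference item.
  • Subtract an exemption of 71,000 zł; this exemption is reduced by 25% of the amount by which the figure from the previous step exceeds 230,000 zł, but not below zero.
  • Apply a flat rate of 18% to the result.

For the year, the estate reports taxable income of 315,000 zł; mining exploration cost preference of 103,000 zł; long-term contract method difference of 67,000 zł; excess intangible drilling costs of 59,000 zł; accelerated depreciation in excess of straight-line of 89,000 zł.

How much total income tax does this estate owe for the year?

Supplementary minimum tax:
  Adjusted income: 315,000 zł + 103,000 zł + 67,000 zł + 59,000 zł + 89,000 zł = 633,000 zł
  Exemption: 25% × (633,000 zł − 230,000 zł) = 100,750 zł ≥ 71,000 zł, so the exemption is fully phased out
  Base: 633,000 zł − 0 zł = 633,000 zł
  633,000 zł × 18% = 113,940 zł

General income tax:
  39,000 zł × 15% = 5,850 zł
  257,000 zł × 21% = 53,970 zł
  19,000 zł × 33% = 6,270 zł
  → 66,090 zł

113,940 zł > 66,090 zł, so the supplementary minimum tax is the binding amount.

113,940 zł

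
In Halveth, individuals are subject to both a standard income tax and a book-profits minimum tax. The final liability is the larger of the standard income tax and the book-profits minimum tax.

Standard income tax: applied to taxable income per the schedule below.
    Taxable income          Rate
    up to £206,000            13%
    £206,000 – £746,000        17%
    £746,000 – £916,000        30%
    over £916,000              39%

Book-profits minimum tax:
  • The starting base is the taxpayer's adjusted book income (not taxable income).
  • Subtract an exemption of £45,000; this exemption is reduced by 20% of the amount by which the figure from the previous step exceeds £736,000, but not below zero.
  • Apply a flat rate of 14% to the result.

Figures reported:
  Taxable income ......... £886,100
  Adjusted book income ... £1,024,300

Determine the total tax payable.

£160,610

Book-profits minimum tax:
  Base (adjusted book income): £1,024,300
  Exemption: 20% × (£1,024,300 − £736,000) = £57,660 ≥ £45,000, so the exemption is fully phased out
  Base: £1,024,300 − £0 = £1,024,300
  £1,024,300 × 14% = £143,402

Standard income tax:
  £206,000 × 13% = £26,780
  £540,000 × 17% = £91,800
  £140,100 × 30% = £42,030
  → £160,610

£160,610 > £143,402, so the standard income tax governs.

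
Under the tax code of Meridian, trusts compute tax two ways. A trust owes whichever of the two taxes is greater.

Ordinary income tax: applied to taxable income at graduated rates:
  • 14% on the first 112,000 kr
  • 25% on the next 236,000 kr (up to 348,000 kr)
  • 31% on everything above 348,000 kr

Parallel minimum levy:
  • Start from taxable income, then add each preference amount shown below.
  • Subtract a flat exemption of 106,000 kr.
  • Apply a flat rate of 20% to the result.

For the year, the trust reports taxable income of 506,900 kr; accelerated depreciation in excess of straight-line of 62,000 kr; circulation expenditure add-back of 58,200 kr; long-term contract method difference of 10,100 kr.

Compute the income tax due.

123,939 kr

Ordinary income tax:
  112,000 kr × 14% = 15,680 kr
  236,000 kr × 25% = 59,000 kr
  158,900 kr × 31% = 49,259 kr
  → 123,939 kr

Parallel minimum levy:
  Adjusted income: 506,900 kr + 62,000 kr + 58,200 kr + 10,100 kr = 637,200 kr
  Less exemption 106,000 kr → base 531,200 kr
  531,200 kr × 20% = 106,240 kr

123,939 kr > 106,240 kr, so the ordinary income tax governs.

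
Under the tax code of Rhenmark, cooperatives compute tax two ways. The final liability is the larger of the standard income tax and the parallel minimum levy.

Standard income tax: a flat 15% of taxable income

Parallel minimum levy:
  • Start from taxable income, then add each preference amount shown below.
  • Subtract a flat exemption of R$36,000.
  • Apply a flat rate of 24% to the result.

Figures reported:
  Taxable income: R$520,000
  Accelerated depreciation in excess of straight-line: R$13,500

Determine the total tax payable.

Standard income tax:
  R$520,000 × 15% = R$78,000

Parallel minimum levy:
  Adjusted income: R$520,000 + R$13,500 = R$533,500
  Less exemption R$36,000 → base R$497,500
  R$497,500 × 24% = R$119,400

R$119,400 > R$78,000, so the parallel minimum levy is the binding amount.

R$119,400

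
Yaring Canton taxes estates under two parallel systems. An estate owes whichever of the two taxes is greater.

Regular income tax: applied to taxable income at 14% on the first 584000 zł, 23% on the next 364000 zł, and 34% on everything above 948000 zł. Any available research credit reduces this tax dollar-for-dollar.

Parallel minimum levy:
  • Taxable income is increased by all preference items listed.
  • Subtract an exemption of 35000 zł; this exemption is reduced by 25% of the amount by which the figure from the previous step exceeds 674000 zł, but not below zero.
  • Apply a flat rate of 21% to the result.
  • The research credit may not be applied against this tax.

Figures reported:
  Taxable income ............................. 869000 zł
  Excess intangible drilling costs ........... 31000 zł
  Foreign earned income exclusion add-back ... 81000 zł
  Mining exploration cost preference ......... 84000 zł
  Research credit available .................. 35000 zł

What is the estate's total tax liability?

223650 zł

Parallel minimum levy:
  Adjusted income: 869000 zł + 31000 zł + 81000 zł + 84000 zł = 1065000 zł
  Exemption: 25% × (1065000 zł − 674000 zł) = 97750 zł ≥ 35000 zł, so the exemption is fully phased out
  Base: 1065000 zł − 0 zł = 1065000 zł
  1065000 zł × 21% = 223650 zł

Regular income tax:
  584000 zł × 14% = 81760 zł
  285000 zł × 23% = 65550 zł
  → 147310 zł
  Less research credit 35000 zł → 112310 zł

223650 zł > 112310 zł, so the parallel minimum levy is the binding amount.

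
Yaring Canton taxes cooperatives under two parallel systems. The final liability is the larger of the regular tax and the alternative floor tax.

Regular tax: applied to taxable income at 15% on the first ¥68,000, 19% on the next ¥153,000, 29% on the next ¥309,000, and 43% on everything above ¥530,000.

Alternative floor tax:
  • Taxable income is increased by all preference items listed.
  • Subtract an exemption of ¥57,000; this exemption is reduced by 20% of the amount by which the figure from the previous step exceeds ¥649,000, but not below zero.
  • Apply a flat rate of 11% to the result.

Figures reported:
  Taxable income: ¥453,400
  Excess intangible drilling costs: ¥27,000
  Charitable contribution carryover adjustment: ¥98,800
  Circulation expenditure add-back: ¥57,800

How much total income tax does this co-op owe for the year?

Regular tax:
  ¥68,000 × 15% = ¥10,200
  ¥153,000 × 19% = ¥29,070
  ¥232,400 × 29% = ¥67,396
  → ¥106,666

Alternative floor tax:
  Adjusted income: ¥453,400 + ¥27,000 + ¥98,800 + ¥57,800 = ¥637,000
  Exemption: ¥637,000 ≤ ¥649,000, so full ¥57,000 applies
  Base: ¥637,000 − ¥57,000 = ¥580,000
  ¥580,000 × 11% = ¥63,800

¥106,666 > ¥63,800, so the regular tax governs.

¥106,666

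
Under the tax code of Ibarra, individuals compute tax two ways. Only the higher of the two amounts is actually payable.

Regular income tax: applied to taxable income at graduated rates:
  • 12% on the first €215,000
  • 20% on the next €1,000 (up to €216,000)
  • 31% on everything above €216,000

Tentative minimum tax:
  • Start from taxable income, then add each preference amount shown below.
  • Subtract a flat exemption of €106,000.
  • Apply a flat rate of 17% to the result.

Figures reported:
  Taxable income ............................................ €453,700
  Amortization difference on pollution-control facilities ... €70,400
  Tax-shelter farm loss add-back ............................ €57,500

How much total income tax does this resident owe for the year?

€99,687

Regular income tax:
  €215,000 × 12% = €25,800
  €1,000 × 20% = €200
  €237,700 × 31% = €73,687
  → €99,687

Tentative minimum tax:
  Adjusted income: €453,700 + €70,400 + €57,500 = €581,600
  Less exemption €106,000 → base €475,600
  €475,600 × 17% = €80,852

€99,687 > €80,852, so the regular income tax governs.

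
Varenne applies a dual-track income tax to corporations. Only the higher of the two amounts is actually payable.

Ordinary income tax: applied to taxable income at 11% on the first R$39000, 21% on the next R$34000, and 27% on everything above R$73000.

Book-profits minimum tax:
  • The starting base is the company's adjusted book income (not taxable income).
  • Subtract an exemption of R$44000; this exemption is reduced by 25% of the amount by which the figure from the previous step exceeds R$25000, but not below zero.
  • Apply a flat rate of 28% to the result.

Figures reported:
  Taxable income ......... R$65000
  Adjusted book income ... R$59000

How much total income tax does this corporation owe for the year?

R$9750

Book-profits minimum tax:
  Base (adjusted book income): R$59000
  Exemption: R$44000 − 25% × (R$59000 − R$25000) = R$44000 − R$8500 = R$35500
  Base: R$59000 − R$35500 = R$23500
  R$23500 × 28% = R$6580

Ordinary income tax:
  R$39000 × 11% = R$4290
  R$26000 × 21% = R$5460
  → R$9750

R$9750 > R$6580, so the ordinary income tax governs.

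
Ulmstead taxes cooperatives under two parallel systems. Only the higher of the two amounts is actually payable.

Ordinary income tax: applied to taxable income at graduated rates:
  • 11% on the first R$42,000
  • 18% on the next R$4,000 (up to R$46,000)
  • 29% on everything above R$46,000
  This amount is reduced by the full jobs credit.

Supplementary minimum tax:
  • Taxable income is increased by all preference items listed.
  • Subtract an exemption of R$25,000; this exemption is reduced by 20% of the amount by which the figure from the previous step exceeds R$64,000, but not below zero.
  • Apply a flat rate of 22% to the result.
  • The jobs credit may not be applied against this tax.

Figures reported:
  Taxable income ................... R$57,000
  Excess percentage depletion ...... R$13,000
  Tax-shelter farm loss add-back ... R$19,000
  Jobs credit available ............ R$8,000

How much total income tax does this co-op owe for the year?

Ordinary income tax:
  R$42,000 × 11% = R$4,620
  R$4,000 × 18% = R$720
  R$11,000 × 29% = R$3,190
  → R$8,530
  Less jobs credit R$8,000 → R$530

Supplementary minimum tax:
  Adjusted income: R$57,000 + R$13,000 + R$19,000 = R$89,000
  Exemption: R$25,000 − 20% × (R$89,000 − R$64,000) = R$25,000 − R$5,000 = R$20,000
  Base: R$89,000 − R$20,000 = R$69,000
  R$69,000 × 22% = R$15,180

R$15,180 > R$530, so the supplementary minimum tax is the binding amount.

R$15,180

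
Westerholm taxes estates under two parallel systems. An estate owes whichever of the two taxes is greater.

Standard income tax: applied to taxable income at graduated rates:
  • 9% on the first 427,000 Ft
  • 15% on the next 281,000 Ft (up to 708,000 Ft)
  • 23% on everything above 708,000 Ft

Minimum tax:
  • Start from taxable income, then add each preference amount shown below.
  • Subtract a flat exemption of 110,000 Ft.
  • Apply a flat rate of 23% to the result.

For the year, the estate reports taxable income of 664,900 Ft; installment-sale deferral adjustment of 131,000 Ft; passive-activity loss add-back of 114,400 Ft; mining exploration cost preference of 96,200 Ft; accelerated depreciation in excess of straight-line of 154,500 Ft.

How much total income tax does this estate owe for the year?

Minimum tax:
  Adjusted income: 664,900 Ft + 131,000 Ft + 114,400 Ft + 96,200 Ft + 154,500 Ft = 1,161,000 Ft
  Less exemption 110,000 Ft → base 1,051,000 Ft
  1,051,000 Ft × 23% = 241,730 Ft

Standard income tax:
  427,000 Ft × 9% = 38,430 Ft
  237,900 Ft × 15% = 35,685 Ft
  → 74,115 Ft

241,730 Ft > 74,115 Ft, so the minimum tax is the binding amount.

241,730 Ft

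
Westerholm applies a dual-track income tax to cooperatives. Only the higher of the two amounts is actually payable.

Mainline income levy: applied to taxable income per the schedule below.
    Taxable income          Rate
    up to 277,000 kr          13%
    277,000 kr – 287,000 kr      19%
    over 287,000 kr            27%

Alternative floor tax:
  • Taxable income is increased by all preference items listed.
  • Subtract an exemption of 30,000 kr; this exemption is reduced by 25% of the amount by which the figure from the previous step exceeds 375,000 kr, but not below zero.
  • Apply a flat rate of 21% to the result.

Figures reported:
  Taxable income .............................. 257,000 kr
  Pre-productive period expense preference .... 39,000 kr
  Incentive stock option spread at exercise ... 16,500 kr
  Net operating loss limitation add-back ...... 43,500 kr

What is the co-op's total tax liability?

68,460 kr

Mainline income levy:
  257,000 kr × 13% = 33,410 kr

Alternative floor tax:
  Adjusted income: 257,000 kr + 39,000 kr + 16,500 kr + 43,500 kr = 356,000 kr
  Exemption: 356,000 kr ≤ 375,000 kr, so full 30,000 kr applies
  Base: 356,000 kr − 30,000 kr = 326,000 kr
  326,000 kr × 21% = 68,460 kr

68,460 kr > 33,410 kr, so the alternative floor tax is the binding amount.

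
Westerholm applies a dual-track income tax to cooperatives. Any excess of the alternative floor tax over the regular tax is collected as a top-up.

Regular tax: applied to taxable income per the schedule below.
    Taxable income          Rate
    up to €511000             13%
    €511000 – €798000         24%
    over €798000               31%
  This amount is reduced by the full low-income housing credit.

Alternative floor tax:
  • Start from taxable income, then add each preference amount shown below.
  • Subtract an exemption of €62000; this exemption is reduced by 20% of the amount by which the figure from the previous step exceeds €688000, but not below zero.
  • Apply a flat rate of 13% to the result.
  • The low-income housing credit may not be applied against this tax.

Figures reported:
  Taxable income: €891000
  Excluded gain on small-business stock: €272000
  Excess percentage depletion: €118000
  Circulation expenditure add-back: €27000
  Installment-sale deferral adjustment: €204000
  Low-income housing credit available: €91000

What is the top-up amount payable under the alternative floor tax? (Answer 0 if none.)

€123420

Alternative floor tax:
  Adjusted income: €891000 + €272000 + €118000 + €27000 + €204000 = €1512000
  Exemption: 20% × (€1512000 − €688000) = €164800 ≥ €62000, so the exemption is fully phased out
  Base: €1512000 − €0 = €1512000
  €1512000 × 13% = €196560

Regular tax:
  €511000 × 13% = €66430
  €287000 × 24% = €68880
  €93000 × 31% = €28830
  → €164140
  Less low-income housing credit €91000 → €73140

Excess of alternative floor tax over regular tax: €196560 − €73140 = €123420.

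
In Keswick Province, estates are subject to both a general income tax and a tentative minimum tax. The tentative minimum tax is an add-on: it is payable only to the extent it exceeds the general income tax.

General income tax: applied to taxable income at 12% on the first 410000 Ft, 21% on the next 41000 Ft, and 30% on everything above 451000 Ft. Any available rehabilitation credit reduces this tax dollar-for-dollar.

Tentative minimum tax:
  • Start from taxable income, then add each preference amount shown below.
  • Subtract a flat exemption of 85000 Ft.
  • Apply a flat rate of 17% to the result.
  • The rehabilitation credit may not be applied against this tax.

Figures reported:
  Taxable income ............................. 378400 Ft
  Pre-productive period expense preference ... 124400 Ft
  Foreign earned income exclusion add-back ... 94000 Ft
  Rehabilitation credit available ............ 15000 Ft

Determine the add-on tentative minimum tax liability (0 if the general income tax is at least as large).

Tentative minimum tax:
  Adjusted income: 378400 Ft + 124400 Ft + 94000 Ft = 596800 Ft
  Less exemption 85000 Ft → base 511800 Ft
  511800 Ft × 17% = 87006 Ft

General income tax:
  378400 Ft × 12% = 45408 Ft
  Less rehabilitation credit 15000 Ft → 30408 Ft

Excess of tentative minimum tax over general income tax: 87006 Ft − 30408 Ft = 56598 Ft.

56598 Ft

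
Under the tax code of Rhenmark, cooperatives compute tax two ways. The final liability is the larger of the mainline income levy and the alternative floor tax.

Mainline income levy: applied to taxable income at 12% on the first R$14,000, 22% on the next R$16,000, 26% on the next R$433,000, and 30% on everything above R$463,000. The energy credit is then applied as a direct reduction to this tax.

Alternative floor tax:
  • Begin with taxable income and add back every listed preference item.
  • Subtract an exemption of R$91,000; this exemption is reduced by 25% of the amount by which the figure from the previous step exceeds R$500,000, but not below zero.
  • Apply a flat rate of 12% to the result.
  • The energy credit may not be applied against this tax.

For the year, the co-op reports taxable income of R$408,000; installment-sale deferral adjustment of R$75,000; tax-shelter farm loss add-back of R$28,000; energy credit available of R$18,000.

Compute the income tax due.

R$85,480

Alternative floor tax:
  Adjusted income: R$408,000 + R$75,000 + R$28,000 = R$511,000
  Exemption: R$91,000 − 25% × (R$511,000 − R$500,000) = R$91,000 − R$2,750 = R$88,250
  Base: R$511,000 − R$88,250 = R$422,750
  R$422,750 × 12% = R$50,730

Mainline income levy:
  R$14,000 × 12% = R$1,680
  R$16,000 × 22% = R$3,520
  R$378,000 × 26% = R$98,280
  → R$103,480
  Less energy credit R$18,000 → R$85,480

R$85,480 > R$50,730, so the mainline income levy governs.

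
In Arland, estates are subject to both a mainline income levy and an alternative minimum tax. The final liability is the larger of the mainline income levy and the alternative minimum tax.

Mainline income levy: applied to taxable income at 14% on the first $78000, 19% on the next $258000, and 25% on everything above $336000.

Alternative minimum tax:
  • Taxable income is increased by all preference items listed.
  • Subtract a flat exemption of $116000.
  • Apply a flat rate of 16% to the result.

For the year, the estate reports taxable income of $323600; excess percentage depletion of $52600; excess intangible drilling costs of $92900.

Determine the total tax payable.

Alternative minimum tax:
  Adjusted income: $323600 + $52600 + $92900 = $469100
  Less exemption $116000 → base $353100
  $353100 × 16% = $56496

Mainline income levy:
  $78000 × 14% = $10920
  $245600 × 19% = $46664
  → $57584

$57584 > $56496, so the mainline income levy governs.

$57584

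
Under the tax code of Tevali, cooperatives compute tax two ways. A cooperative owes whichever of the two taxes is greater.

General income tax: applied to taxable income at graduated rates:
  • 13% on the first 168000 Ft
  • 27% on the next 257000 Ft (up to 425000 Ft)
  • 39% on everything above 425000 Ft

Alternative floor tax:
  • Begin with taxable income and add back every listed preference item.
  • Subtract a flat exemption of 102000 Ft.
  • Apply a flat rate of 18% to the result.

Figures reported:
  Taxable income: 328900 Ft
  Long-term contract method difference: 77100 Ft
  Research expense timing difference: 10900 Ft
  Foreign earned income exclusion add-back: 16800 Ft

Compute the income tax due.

Alternative floor tax:
  Adjusted income: 328900 Ft + 77100 Ft + 10900 Ft + 16800 Ft = 433700 Ft
  Less exemption 102000 Ft → base 331700 Ft
  331700 Ft × 18% = 59706 Ft

General income tax:
  168000 Ft × 13% = 21840 Ft
  160900 Ft × 27% = 43443 Ft
  → 65283 Ft

65283 Ft > 59706 Ft, so the general income tax governs.

65283 Ft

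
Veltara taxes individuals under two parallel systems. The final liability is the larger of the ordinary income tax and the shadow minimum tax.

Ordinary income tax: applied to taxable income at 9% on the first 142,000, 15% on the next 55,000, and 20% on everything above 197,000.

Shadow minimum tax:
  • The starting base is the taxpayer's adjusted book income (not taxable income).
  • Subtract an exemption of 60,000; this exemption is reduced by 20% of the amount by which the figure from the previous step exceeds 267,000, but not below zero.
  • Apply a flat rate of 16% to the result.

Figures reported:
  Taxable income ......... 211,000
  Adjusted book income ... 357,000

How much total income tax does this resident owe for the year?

50,400

Shadow minimum tax:
  Base (adjusted book income): 357,000
  Exemption: 60,000 − 20% × (357,000 − 267,000) = 60,000 − 18,000 = 42,000
  Base: 357,000 − 42,000 = 315,000
  315,000 × 16% = 50,400

Ordinary income tax:
  142,000 × 9% = 12,780
  55,000 × 15% = 8,250
  14,000 × 20% = 2,800
  → 23,830

50,400 > 23,830, so the shadow minimum tax is the binding amount.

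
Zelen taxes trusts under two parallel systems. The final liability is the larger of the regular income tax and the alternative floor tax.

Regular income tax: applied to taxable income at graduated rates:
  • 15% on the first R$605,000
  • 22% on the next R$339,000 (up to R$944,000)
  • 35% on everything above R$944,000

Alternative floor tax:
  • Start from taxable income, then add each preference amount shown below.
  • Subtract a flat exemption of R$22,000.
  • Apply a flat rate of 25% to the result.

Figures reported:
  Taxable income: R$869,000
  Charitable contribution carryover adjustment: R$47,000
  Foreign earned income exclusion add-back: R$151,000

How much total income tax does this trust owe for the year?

Regular income tax:
  R$605,000 × 15% = R$90,750
  R$264,000 × 22% = R$58,080
  → R$148,830

Alternative floor tax:
  Adjusted income: R$869,000 + R$47,000 + R$151,000 = R$1,067,000
  Less exemption R$22,000 → base R$1,045,000
  R$1,045,000 × 25% = R$261,250

R$261,250 > R$148,830, so the alternative floor tax is the binding amount.

R$261,250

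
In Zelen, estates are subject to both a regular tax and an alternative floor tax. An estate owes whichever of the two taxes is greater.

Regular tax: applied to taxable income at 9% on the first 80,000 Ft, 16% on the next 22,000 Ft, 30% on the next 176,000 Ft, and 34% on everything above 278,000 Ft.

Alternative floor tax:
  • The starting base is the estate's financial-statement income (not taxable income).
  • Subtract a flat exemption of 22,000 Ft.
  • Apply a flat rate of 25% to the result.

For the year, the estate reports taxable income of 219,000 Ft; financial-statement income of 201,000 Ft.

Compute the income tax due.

Regular tax:
  80,000 Ft × 9% = 7,200 Ft
  22,000 Ft × 16% = 3,520 Ft
  117,000 Ft × 30% = 35,100 Ft
  → 45,820 Ft

Alternative floor tax:
  Base (financial-statement income): 201,000 Ft
  Less exemption 22,000 Ft → base 179,000 Ft
  179,000 Ft × 25% = 44,750 Ft

45,820 Ft > 44,750 Ft, so the regular tax governs.

45,820 Ft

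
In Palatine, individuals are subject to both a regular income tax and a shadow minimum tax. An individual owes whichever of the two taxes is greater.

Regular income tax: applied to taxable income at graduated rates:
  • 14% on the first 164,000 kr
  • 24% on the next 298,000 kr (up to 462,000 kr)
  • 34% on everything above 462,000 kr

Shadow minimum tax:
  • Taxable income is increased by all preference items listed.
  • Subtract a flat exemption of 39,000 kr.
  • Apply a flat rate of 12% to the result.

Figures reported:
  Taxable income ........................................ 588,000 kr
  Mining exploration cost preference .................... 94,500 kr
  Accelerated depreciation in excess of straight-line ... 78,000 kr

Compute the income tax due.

Shadow minimum tax:
  Adjusted income: 588,000 kr + 94,500 kr + 78,000 kr = 760,500 kr
  Less exemption 39,000 kr → base 721,500 kr
  721,500 kr × 12% = 86,580 kr

Regular income tax:
  164,000 kr × 14% = 22,960 kr
  298,000 kr × 24% = 71,520 kr
  126,000 kr × 34% = 42,840 kr
  → 137,320 kr

137,320 kr > 86,580 kr, so the regular income tax governs.

137,320 kr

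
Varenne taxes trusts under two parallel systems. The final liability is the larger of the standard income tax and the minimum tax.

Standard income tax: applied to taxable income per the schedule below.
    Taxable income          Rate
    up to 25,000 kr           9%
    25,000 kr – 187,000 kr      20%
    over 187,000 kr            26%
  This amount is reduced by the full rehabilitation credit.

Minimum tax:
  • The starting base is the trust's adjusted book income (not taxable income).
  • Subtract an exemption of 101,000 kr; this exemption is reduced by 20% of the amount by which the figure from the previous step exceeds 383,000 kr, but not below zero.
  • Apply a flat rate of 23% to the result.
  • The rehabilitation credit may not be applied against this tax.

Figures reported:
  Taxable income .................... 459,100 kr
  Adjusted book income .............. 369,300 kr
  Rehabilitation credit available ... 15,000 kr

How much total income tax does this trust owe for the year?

Minimum tax:
  Base (adjusted book income): 369,300 kr
  Exemption: 369,300 kr ≤ 383,000 kr, so full 101,000 kr applies
  Base: 369,300 kr − 101,000 kr = 268,300 kr
  268,300 kr × 23% = 61,709 kr

Standard income tax:
  25,000 kr × 9% = 2,250 kr
  162,000 kr × 20% = 32,400 kr
  272,100 kr × 26% = 70,746 kr
  → 105,396 kr
  Less rehabilitation credit 15,000 kr → 90,396 kr

90,396 kr > 61,709 kr, so the standard income tax governs.

90,396 kr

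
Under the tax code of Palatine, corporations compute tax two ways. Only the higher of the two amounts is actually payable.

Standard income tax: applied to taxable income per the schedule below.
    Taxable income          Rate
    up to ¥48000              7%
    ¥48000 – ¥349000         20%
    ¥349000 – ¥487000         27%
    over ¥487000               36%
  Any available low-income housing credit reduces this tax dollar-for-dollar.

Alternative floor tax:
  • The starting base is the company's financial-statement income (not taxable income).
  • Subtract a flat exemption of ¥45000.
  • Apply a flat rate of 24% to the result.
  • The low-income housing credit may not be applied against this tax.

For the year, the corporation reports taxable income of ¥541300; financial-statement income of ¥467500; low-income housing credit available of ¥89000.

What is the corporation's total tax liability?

Alternative floor tax:
  Base (financial-statement income): ¥467500
  Less exemption ¥45000 → base ¥422500
  ¥422500 × 24% = ¥101400

Standard income tax:
  ¥48000 × 7% = ¥3360
  ¥301000 × 20% = ¥60200
  ¥138000 × 27% = ¥37260
  ¥54300 × 36% = ¥19548
  → ¥120368
  Less low-income housing credit ¥89000 → ¥31368

¥101400 > ¥31368, so the alternative floor tax is the binding amount.

¥101400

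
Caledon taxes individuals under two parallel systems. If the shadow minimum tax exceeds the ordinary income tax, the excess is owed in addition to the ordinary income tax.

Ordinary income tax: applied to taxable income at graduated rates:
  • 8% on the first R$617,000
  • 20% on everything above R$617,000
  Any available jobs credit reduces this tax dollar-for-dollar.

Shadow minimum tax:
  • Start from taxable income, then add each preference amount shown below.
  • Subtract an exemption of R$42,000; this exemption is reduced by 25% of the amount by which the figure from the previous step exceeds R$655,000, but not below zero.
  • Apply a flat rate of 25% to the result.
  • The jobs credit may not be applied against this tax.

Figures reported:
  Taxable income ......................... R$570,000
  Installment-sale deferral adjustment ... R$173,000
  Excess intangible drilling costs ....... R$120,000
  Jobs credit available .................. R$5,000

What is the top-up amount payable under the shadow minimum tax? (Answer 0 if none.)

Ordinary income tax:
  R$570,000 × 8% = R$45,600
  Less jobs credit R$5,000 → R$40,600

Shadow minimum tax:
  Adjusted income: R$570,000 + R$173,000 + R$120,000 = R$863,000
  Exemption: 25% × (R$863,000 − R$655,000) = R$52,000 ≥ R$42,000, so the exemption is fully phased out
  Base: R$863,000 − R$0 = R$863,000
  R$863,000 × 25% = R$215,750

Excess of shadow minimum tax over ordinary income tax: R$215,750 − R$40,600 = R$175,150.

R$175,150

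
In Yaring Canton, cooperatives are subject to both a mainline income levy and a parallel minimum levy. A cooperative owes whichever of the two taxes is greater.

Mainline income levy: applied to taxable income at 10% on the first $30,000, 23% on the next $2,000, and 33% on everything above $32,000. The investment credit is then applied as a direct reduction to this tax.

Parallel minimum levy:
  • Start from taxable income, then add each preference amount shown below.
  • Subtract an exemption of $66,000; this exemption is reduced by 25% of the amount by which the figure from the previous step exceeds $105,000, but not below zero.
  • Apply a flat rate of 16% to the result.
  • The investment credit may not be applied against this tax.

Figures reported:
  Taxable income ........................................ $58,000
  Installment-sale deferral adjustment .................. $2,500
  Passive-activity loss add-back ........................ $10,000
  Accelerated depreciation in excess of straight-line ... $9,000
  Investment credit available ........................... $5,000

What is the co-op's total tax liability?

$7,040

Mainline income levy:
  $30,000 × 10% = $3,000
  $2,000 × 23% = $460
  $26,000 × 33% = $8,580
  → $12,040
  Less investment credit $5,000 → $7,040

Parallel minimum levy:
  Adjusted income: $58,000 + $2,500 + $10,000 + $9,000 = $79,500
  Exemption: $79,500 ≤ $105,000, so full $66,000 applies
  Base: $79,500 − $66,000 = $13,500
  $13,500 × 16% = $2,160

$7,040 > $2,160, so the mainline income levy governs.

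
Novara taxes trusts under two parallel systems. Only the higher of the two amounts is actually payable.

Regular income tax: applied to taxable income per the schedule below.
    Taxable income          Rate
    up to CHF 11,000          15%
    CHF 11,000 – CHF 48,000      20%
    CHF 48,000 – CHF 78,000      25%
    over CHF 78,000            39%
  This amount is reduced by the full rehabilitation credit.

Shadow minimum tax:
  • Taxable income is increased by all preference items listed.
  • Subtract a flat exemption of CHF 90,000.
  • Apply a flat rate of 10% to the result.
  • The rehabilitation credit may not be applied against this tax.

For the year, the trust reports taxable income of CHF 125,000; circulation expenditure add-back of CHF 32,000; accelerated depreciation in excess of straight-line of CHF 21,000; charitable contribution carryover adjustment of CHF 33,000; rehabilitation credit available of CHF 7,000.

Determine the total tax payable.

CHF 27,880

Regular income tax:
  CHF 11,000 × 15% = CHF 1,650
  CHF 37,000 × 20% = CHF 7,400
  CHF 30,000 × 25% = CHF 7,500
  CHF 47,000 × 39% = CHF 18,330
  → CHF 34,880
  Less rehabilitation credit CHF 7,000 → CHF 27,880

Shadow minimum tax:
  Adjusted income: CHF 125,000 + CHF 32,000 + CHF 21,000 + CHF 33,000 = CHF 211,000
  Less exemption CHF 90,000 → base CHF 121,000
  CHF 121,000 × 10% = CHF 12,100

CHF 27,880 > CHF 12,100, so the regular income tax governs.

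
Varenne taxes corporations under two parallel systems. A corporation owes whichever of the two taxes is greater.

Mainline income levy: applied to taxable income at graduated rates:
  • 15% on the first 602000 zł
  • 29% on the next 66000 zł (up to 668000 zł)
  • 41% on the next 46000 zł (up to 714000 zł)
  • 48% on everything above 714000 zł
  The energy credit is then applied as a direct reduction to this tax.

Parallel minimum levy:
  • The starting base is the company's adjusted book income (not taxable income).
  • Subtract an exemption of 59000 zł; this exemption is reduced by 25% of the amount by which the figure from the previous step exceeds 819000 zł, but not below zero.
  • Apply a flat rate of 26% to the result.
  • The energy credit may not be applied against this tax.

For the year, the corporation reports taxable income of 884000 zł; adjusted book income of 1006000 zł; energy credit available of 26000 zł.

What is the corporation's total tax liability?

Mainline income levy:
  602000 zł × 15% = 90300 zł
  66000 zł × 29% = 19140 zł
  46000 zł × 41% = 18860 zł
  170000 zł × 48% = 81600 zł
  → 209900 zł
  Less energy credit 26000 zł → 183900 zł

Parallel minimum levy:
  Base (adjusted book income): 1006000 zł
  Exemption: 59000 zł − 25% × (1006000 zł − 819000 zł) = 59000 zł − 46750 zł = 12250 zł
  Base: 1006000 zł − 12250 zł = 993750 zł
  993750 zł × 26% = 258375 zł

258375 zł > 183900 zł, so the parallel minimum levy is the binding amount.

258375 zł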